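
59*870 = 51330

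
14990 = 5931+9059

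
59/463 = 59/463 = 0.13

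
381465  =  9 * 42385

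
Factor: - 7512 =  - 2^3*3^1*313^1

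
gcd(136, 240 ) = 8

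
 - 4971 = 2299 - 7270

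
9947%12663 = 9947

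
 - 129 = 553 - 682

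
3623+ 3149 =6772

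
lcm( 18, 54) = 54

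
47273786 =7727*6118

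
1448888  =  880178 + 568710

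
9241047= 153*60399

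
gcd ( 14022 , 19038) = 114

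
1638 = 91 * 18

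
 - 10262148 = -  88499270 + 78237122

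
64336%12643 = 1121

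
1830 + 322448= 324278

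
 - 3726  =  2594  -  6320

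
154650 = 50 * 3093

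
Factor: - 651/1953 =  - 1/3  =  - 3^ (- 1) 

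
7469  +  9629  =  17098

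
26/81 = 26/81 = 0.32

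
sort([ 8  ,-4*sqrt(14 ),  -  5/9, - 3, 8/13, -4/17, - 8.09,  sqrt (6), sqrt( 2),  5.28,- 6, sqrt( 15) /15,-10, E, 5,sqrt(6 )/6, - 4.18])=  [- 4*sqrt(14),-10, - 8.09, - 6, - 4.18 , - 3, - 5/9,  -  4/17,  sqrt(15 )/15, sqrt( 6 )/6,  8/13, sqrt( 2 ),  sqrt(6 ),  E,5, 5.28, 8]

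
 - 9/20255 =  - 9/20255= -  0.00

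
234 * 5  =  1170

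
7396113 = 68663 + 7327450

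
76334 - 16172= 60162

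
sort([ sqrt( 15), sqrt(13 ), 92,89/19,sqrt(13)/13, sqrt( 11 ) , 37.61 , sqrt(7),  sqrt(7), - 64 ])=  [ - 64, sqrt( 13)/13, sqrt(7), sqrt(7), sqrt( 11 ), sqrt ( 13), sqrt(15), 89/19,37.61,92 ]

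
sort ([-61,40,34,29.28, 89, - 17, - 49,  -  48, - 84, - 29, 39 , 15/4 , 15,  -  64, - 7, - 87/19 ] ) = [- 84, -64,  -  61,-49, -48, -29,  -  17, - 7, - 87/19,15/4,15,29.28, 34, 39,40,89 ]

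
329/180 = 1+149/180 = 1.83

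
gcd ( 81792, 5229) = 9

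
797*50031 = 39874707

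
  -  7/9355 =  - 1 + 9348/9355= - 0.00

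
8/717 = 8/717 = 0.01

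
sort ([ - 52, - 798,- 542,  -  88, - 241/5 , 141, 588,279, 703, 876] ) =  [ - 798, - 542 , - 88,-52, - 241/5 , 141,279,588, 703, 876 ] 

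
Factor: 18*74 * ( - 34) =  - 45288= -2^3 * 3^2*17^1 * 37^1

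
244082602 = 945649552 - 701566950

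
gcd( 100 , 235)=5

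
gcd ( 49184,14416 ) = 848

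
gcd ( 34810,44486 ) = 118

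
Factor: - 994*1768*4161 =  - 2^4*3^1*7^1*13^1*17^1 * 19^1*71^1*73^1 = - 7312508112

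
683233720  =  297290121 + 385943599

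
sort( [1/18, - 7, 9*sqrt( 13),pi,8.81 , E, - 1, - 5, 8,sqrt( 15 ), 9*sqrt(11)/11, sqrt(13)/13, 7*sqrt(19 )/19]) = [ - 7,- 5,  -  1,1/18, sqrt(13 ) /13, 7 * sqrt( 19) /19, 9 * sqrt(11 ) /11, E,  pi , sqrt(15 ),  8, 8.81, 9 * sqrt (13)]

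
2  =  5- 3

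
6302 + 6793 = 13095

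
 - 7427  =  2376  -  9803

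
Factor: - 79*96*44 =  - 2^7*3^1*11^1*79^1 =-333696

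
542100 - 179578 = 362522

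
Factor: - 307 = -307^1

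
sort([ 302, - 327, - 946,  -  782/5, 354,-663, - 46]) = [ - 946, - 663, - 327, - 782/5, - 46, 302,  354]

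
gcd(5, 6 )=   1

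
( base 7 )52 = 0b100101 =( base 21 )1g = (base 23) 1E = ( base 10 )37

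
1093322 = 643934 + 449388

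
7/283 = 7/283 = 0.02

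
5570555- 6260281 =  - 689726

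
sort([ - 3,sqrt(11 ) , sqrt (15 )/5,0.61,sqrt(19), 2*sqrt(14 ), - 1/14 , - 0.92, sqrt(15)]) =[ - 3, - 0.92,-1/14 , 0.61, sqrt ( 15 )/5,  sqrt (11), sqrt( 15 ), sqrt ( 19 ),2*sqrt( 14)]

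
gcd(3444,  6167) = 7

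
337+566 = 903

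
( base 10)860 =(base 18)2BE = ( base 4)31130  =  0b1101011100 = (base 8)1534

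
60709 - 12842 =47867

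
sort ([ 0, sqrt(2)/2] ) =[0, sqrt(2)/2]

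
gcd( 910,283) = 1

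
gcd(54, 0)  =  54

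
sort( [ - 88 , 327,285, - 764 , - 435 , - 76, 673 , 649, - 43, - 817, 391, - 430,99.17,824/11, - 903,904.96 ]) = [ - 903, - 817, - 764, - 435 , - 430,-88, - 76, - 43 , 824/11, 99.17, 285, 327, 391,649, 673,904.96]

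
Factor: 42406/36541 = 2^1*7^1*13^1*233^1 *36541^ ( - 1)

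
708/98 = 354/49=7.22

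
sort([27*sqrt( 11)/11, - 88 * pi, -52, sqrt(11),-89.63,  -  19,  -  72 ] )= [-88*pi,  -  89.63, -72, - 52, - 19, sqrt( 11), 27*sqrt(11)/11 ]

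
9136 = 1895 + 7241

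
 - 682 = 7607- 8289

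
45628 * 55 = 2509540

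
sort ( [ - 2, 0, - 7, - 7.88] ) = [ - 7.88 ,- 7, - 2, 0]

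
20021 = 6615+13406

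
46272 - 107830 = -61558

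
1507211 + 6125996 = 7633207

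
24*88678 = 2128272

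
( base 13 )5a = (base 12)63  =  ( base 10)75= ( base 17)47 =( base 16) 4b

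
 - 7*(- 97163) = 680141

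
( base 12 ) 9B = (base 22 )59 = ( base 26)4F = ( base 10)119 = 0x77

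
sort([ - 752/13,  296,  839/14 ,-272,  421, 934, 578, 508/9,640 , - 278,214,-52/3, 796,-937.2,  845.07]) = [-937.2,-278, - 272, - 752/13,- 52/3,508/9,  839/14,214,296 , 421 , 578  ,  640, 796, 845.07,  934]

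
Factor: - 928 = -2^5*29^1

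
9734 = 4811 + 4923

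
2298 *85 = 195330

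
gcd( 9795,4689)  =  3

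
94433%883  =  835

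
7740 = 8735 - 995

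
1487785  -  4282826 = - 2795041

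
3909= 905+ 3004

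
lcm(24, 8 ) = 24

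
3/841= 3/841  =  0.00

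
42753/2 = 42753/2 = 21376.50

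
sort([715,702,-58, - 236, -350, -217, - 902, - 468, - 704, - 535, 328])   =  [ - 902, - 704, - 535, - 468, - 350, - 236, - 217, - 58 , 328,702, 715]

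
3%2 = 1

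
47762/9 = 47762/9 = 5306.89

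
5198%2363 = 472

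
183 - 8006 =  - 7823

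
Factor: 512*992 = 507904 = 2^14*31^1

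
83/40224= 83/40224 = 0.00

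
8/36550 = 4/18275 = 0.00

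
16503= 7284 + 9219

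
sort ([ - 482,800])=[ - 482,800]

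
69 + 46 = 115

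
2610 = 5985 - 3375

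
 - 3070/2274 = -2 + 739/1137 = -1.35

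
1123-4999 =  - 3876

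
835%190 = 75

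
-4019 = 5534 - 9553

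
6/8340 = 1/1390 = 0.00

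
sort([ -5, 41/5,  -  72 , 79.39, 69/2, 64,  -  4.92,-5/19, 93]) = [-72,-5 ,-4.92,-5/19, 41/5,69/2, 64, 79.39,93]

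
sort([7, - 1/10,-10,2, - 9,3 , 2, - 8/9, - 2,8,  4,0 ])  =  [-10, - 9, - 2, - 8/9,-1/10,0,2,2,3, 4,7,  8] 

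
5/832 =5/832 = 0.01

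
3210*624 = 2003040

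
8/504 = 1/63 = 0.02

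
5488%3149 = 2339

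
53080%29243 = 23837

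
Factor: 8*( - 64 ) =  - 512 = - 2^9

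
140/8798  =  70/4399 = 0.02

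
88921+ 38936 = 127857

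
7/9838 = 7/9838 = 0.00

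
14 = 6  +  8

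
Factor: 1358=2^1*7^1*97^1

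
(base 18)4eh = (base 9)2128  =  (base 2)11000011101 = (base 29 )1OS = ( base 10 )1565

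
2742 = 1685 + 1057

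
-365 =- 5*73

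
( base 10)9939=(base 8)23323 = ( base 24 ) h63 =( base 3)111122010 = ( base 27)DH3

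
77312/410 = 38656/205 =188.57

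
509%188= 133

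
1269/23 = 1269/23 = 55.17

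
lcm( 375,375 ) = 375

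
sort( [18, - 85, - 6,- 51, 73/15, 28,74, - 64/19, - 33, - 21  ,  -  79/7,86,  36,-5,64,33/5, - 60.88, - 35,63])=[-85,-60.88, - 51, - 35,  -  33,  -  21, - 79/7,-6, - 5 , - 64/19, 73/15,  33/5, 18, 28,36, 63,64,74, 86]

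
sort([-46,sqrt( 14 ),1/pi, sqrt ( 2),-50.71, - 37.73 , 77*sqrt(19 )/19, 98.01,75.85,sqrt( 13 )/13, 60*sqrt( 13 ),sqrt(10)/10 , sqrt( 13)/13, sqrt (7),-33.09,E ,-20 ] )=[  -  50.71,-46,-37.73,-33.09,-20  ,  sqrt( 13) /13, sqrt ( 13 ) /13,sqrt (10 )/10, 1/pi,sqrt( 2), sqrt ( 7 ),E,sqrt( 14),77*sqrt( 19)/19,75.85,98.01,60*  sqrt(13)] 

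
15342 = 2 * 7671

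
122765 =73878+48887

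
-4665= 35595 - 40260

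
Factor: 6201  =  3^2*13^1*53^1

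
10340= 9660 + 680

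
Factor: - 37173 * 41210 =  - 2^1*3^1*5^1*13^1*317^1*12391^1=-  1531899330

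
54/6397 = 54/6397 = 0.01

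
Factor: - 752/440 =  - 94/55=- 2^1 * 5^( - 1)*11^( - 1)*47^1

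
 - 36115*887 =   -  32034005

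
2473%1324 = 1149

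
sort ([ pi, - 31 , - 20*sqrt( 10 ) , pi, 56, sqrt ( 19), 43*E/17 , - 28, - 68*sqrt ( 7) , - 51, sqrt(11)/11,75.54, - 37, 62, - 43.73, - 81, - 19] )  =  [- 68*sqrt ( 7), - 81,-20*sqrt( 10),  -  51, -43.73, - 37,-31, - 28, - 19,sqrt (11 ) /11, pi, pi, sqrt ( 19), 43* E/17 , 56 , 62, 75.54 ]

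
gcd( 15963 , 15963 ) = 15963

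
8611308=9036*953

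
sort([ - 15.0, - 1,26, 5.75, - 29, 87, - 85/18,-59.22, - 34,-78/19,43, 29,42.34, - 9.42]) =[ - 59.22,  -  34, - 29 ,-15.0, - 9.42, - 85/18, - 78/19,- 1, 5.75,26,29, 42.34,43, 87] 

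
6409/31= 6409/31  =  206.74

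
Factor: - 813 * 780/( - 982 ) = 2^1 *3^2 * 5^1*13^1*271^1*491^(-1 ) = 317070/491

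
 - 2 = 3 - 5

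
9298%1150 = 98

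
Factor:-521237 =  - 17^1 * 30661^1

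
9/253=9/253 = 0.04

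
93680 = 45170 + 48510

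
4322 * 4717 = 20386874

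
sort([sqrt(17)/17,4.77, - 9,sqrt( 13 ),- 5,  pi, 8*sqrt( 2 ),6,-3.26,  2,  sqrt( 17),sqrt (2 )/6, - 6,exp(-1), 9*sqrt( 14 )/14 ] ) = [ - 9, - 6, - 5, - 3.26,sqrt ( 2)/6, sqrt( 17) /17, exp( - 1 ),2, 9*sqrt(14 )/14, pi,  sqrt( 13), sqrt( 17 ),  4.77, 6, 8*sqrt( 2 )] 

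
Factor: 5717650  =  2^1*5^2*173^1*661^1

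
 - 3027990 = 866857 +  - 3894847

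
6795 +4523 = 11318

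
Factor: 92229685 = 5^1*59^1*312643^1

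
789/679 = 1+110/679 = 1.16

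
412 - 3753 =-3341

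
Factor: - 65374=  - 2^1*32687^1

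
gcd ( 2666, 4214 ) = 86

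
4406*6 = 26436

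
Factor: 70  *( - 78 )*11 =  - 60060=- 2^2*3^1*5^1*7^1*11^1*13^1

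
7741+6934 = 14675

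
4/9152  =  1/2288 = 0.00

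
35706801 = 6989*5109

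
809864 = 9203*88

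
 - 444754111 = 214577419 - 659331530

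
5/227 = 5/227  =  0.02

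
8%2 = 0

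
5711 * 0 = 0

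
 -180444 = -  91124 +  - 89320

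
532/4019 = 532/4019 = 0.13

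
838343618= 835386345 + 2957273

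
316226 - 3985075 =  -3668849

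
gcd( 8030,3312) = 2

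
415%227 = 188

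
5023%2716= 2307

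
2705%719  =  548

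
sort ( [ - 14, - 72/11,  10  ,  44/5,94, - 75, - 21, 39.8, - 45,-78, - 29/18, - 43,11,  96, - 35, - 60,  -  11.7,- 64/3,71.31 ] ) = [ - 78, - 75, - 60,-45 , - 43, -35, - 64/3, - 21, - 14,-11.7,-72/11,- 29/18  ,  44/5,10,11, 39.8,71.31,94,  96]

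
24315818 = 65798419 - 41482601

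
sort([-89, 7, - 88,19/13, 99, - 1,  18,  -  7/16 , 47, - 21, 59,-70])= [ - 89, -88, - 70, - 21, - 1 ,  -  7/16, 19/13,7,  18 , 47,  59,99] 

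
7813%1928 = 101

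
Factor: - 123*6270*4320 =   -  3331627200 = - 2^6*3^5 * 5^2*11^1*19^1*41^1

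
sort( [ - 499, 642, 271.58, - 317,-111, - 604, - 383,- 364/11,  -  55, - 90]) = [ - 604, - 499, - 383, - 317, - 111, - 90, - 55, - 364/11,271.58,  642] 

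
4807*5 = 24035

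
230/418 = 115/209 = 0.55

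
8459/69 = 122 + 41/69= 122.59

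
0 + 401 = 401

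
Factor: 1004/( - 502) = - 2^1  =  - 2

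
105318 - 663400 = - 558082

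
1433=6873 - 5440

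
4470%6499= 4470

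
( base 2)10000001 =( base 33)3U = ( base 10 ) 129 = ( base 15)89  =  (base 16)81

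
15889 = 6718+9171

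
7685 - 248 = 7437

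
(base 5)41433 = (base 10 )2743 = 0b101010110111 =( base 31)2QF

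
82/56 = 1 + 13/28=1.46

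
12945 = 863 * 15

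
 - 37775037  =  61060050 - 98835087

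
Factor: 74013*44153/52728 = 1089298663/17576= 2^( - 3) * 13^(  -  3 ) * 67^1 * 659^1*  24671^1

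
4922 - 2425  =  2497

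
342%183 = 159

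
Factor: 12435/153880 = 2^( -3) *3^1 * 829^1*3847^( - 1) = 2487/30776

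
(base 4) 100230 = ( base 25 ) 1HI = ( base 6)4540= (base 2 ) 10000101100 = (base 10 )1068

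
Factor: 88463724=2^2*3^1 * 83^1*88819^1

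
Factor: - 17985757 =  - 41^1*103^1*4259^1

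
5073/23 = 220 +13/23=220.57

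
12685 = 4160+8525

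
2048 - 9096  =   - 7048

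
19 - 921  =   - 902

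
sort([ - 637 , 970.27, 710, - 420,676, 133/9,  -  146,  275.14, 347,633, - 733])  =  [-733,-637,  -  420,-146, 133/9,275.14 , 347, 633,676,710,970.27] 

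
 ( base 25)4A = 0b1101110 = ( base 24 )4e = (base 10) 110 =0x6E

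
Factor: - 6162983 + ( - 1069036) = - 7232019 =- 3^1*331^1 *7283^1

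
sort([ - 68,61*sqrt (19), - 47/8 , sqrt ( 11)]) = [  -  68,-47/8, sqrt( 11 ), 61*sqrt( 19)] 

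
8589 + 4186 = 12775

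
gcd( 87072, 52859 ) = 1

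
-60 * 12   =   - 720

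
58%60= 58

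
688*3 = 2064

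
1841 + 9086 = 10927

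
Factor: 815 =5^1*163^1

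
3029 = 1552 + 1477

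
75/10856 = 75/10856 = 0.01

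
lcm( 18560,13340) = 426880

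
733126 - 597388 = 135738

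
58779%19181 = 1236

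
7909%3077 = 1755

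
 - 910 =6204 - 7114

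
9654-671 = 8983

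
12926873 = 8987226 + 3939647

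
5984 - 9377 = -3393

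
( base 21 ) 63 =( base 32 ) 41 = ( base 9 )153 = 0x81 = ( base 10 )129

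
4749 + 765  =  5514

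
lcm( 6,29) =174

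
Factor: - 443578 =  - 2^1* 23^1*9643^1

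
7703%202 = 27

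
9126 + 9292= 18418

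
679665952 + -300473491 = 379192461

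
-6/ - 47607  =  2/15869 = 0.00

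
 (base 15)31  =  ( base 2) 101110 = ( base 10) 46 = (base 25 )1L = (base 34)1C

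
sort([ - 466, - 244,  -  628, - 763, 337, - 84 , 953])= [-763, - 628, - 466, - 244,-84, 337,953 ] 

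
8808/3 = 2936 = 2936.00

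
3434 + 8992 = 12426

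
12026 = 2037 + 9989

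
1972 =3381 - 1409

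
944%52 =8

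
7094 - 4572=2522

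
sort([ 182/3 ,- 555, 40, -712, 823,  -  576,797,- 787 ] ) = [ - 787, -712, - 576,-555,40, 182/3,797,823 ] 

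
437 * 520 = 227240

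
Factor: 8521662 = 2^1*3^1*1420277^1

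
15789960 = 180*87722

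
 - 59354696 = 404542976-463897672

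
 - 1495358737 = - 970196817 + -525161920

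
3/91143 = 1/30381 = 0.00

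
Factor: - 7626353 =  - 7^1*17^1*19^1*3373^1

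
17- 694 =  - 677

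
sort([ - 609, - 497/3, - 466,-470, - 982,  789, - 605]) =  [- 982, - 609, - 605,-470, - 466, - 497/3,789]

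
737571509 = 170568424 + 567003085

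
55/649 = 5/59 = 0.08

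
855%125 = 105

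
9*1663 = 14967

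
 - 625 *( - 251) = 156875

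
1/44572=1/44572 = 0.00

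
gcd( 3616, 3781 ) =1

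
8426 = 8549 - 123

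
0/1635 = 0=0.00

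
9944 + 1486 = 11430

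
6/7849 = 6/7849 = 0.00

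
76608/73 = 1049+31/73 = 1049.42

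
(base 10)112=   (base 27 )44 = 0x70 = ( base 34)3a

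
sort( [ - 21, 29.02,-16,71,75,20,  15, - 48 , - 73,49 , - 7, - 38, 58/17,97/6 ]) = [ -73,-48, - 38,-21, - 16 , - 7, 58/17,15, 97/6,20,29.02,49,71, 75] 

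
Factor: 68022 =2^1*3^2*3779^1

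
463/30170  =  463/30170 = 0.02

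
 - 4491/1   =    -  4491 =-4491.00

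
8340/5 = 1668= 1668.00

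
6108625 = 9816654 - 3708029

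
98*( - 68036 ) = - 6667528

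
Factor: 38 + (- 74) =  - 36 =-2^2*3^2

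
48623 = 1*48623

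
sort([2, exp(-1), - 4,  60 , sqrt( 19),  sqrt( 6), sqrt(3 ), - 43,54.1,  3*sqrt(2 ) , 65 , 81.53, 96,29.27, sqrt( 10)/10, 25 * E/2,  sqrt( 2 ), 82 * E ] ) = [ - 43, - 4, sqrt( 10) /10,exp( - 1 ), sqrt ( 2) , sqrt( 3),  2,sqrt (6), 3 * sqrt( 2 ),sqrt( 19),29.27, 25*E/2 , 54.1  ,  60,65, 81.53, 96,82*E] 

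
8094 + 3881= 11975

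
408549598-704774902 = -296225304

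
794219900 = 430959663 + 363260237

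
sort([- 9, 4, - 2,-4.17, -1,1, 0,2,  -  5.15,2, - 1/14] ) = [- 9,-5.15,  -  4.17, - 2, - 1, -1/14, 0,1, 2,2,4 ] 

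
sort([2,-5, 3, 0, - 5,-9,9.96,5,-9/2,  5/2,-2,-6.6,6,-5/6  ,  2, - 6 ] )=[-9, - 6.6,  -  6,  -  5, - 5,-9/2, - 2, - 5/6,0,2,2,  5/2, 3, 5,  6,  9.96 ] 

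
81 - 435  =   -354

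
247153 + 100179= 347332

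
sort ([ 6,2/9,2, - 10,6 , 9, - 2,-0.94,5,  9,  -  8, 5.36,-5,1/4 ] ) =[ - 10, - 8 , - 5,  -  2, - 0.94, 2/9,1/4, 2, 5,5.36, 6,  6, 9, 9] 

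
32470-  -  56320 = 88790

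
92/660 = 23/165 = 0.14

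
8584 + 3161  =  11745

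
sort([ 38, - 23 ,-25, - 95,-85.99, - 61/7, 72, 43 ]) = [-95 , - 85.99, - 25,-23, - 61/7, 38, 43 , 72 ] 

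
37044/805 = 46  +  2/115 = 46.02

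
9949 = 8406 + 1543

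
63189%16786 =12831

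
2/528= 1/264 = 0.00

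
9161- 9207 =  - 46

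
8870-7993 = 877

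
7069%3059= 951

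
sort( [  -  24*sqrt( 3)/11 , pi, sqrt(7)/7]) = [ -24*sqrt( 3)/11, sqrt(7) /7,  pi ] 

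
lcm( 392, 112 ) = 784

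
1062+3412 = 4474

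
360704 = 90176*4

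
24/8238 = 4/1373 = 0.00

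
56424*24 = 1354176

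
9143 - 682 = 8461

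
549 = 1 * 549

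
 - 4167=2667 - 6834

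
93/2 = 93/2= 46.50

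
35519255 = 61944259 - 26425004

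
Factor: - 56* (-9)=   2^3*3^2 *7^1 = 504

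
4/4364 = 1/1091  =  0.00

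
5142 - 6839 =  - 1697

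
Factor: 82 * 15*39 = 2^1*3^2*5^1*13^1*41^1 = 47970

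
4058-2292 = 1766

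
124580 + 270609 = 395189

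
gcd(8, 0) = 8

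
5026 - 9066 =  - 4040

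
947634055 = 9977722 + 937656333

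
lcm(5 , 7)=35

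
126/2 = 63 = 63.00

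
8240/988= 2060/247 = 8.34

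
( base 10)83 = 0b1010011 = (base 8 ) 123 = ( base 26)35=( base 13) 65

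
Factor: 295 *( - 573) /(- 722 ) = 2^ ( - 1 )*3^1* 5^1*19^( - 2)*59^1 * 191^1=169035/722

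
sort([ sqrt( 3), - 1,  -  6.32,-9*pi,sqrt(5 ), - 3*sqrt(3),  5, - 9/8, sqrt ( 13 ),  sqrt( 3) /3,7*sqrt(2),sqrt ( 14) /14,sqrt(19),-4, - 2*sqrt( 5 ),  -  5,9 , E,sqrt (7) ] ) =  [ - 9*pi, - 6.32,-3*sqrt (3), - 5,- 2*sqrt ( 5 ), - 4, - 9/8 , - 1,  sqrt( 14 )/14,sqrt(3)/3, sqrt( 3), sqrt( 5),sqrt(7), E,sqrt(13 ), sqrt(19),  5,9,7*sqrt(2 )]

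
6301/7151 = 6301/7151 = 0.88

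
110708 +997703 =1108411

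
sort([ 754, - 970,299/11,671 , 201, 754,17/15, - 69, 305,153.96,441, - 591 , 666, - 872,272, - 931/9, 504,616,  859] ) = [- 970, - 872 , - 591, -931/9, - 69, 17/15, 299/11, 153.96,201, 272, 305,  441, 504, 616,666, 671, 754, 754,859] 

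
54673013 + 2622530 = 57295543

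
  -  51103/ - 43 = 51103/43 = 1188.44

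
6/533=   6/533=   0.01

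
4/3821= 4/3821=0.00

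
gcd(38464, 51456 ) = 64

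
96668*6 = 580008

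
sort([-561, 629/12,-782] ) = [ - 782,-561,629/12 ]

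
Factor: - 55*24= -2^3*3^1 * 5^1 * 11^1 = - 1320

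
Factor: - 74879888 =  - 2^4*827^1 * 5659^1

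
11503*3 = 34509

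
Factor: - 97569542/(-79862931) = 2^1 * 3^ (- 2)* 7^1*23^1*59^( - 1)*150401^( - 1)*303011^1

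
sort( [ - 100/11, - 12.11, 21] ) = [ - 12.11, - 100/11, 21 ]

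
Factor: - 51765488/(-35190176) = 2^( - 1 )*7^( - 1 )*127^ ( - 1)*239^1*1237^( - 1)*13537^1 =3235343/2199386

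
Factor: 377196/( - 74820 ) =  - 5^ ( - 1)*17^1*29^(-1)*43^1 = - 731/145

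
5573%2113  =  1347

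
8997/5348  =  1+3649/5348 = 1.68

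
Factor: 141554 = 2^1* 7^1*10111^1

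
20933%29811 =20933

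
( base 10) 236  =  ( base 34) 6w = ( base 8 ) 354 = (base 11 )1A5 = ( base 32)7C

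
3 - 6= - 3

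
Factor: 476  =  2^2 * 7^1*17^1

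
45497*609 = 27707673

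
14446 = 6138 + 8308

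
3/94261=3/94261=0.00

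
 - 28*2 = -56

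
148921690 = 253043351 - 104121661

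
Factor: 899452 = 2^2*224863^1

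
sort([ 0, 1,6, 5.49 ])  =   [0, 1, 5.49,6 ]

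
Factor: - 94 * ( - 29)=2726  =  2^1*29^1*47^1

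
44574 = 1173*38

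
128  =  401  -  273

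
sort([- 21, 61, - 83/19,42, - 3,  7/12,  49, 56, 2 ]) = [  -  21, - 83/19, - 3, 7/12,  2,  42,49,56 , 61 ] 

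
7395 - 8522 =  -1127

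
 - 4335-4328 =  - 8663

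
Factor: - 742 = - 2^1*7^1*53^1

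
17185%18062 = 17185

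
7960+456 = 8416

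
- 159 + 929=770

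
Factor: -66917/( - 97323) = 3^(-1 )*61^1*1097^1*32441^(-1)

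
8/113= 8/113=0.07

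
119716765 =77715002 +42001763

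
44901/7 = 6414+ 3/7 = 6414.43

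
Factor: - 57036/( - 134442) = 14/33 = 2^1*3^ ( - 1)*7^1 *11^(-1 ) 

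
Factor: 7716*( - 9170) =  - 2^3* 3^1 * 5^1*7^1 * 131^1*643^1 = - 70755720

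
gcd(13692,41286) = 42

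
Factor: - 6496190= - 2^1 * 5^1*649619^1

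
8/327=8/327  =  0.02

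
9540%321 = 231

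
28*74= 2072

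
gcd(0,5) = 5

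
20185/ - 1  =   - 20185 + 0/1 = - 20185.00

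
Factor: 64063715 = 5^1*409^1 *31327^1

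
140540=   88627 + 51913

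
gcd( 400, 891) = 1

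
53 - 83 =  - 30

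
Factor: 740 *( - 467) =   -  2^2 * 5^1*37^1*467^1 = - 345580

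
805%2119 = 805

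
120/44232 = 5/1843 = 0.00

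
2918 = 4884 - 1966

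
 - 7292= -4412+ - 2880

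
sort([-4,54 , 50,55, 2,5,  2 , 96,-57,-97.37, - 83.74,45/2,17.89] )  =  [ - 97.37, - 83.74, - 57,  -  4, 2,2, 5,17.89,  45/2 , 50,54, 55,96]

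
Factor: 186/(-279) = -2^1*3^(-1 ) = - 2/3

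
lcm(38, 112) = 2128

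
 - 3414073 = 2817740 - 6231813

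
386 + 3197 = 3583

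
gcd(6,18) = 6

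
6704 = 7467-763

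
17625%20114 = 17625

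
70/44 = 1  +  13/22 = 1.59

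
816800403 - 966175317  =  - 149374914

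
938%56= 42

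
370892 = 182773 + 188119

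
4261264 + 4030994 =8292258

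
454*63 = 28602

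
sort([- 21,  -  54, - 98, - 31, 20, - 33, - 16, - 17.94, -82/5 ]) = [ - 98,-54, -33, - 31, - 21,-17.94, - 82/5, - 16, 20]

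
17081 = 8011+9070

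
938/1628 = 469/814=0.58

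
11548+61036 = 72584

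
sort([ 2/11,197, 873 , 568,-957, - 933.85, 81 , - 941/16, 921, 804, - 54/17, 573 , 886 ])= [ - 957,-933.85,- 941/16, - 54/17,2/11, 81,  197,568, 573,804, 873, 886,921]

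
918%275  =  93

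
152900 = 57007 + 95893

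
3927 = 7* 561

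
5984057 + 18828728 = 24812785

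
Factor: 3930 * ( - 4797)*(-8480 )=2^6 * 3^3 * 5^2 * 13^1 *41^1*53^1*131^1 = 159866740800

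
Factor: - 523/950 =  - 2^(-1 ) * 5^( - 2)*19^( - 1)*523^1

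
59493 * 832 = 49498176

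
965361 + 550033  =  1515394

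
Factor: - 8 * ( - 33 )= 2^3 * 3^1* 11^1= 264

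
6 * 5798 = 34788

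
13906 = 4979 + 8927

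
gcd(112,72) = 8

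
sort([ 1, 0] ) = [ 0 , 1 ] 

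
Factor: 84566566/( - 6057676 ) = -42283283/3028838 = - 2^(- 1 ) * 7^1*1103^( - 1) * 1373^(-1 ) * 1831^1 * 3299^1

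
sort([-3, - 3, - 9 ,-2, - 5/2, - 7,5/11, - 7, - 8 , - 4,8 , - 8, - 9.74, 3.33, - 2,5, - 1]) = [ - 9.74, - 9, - 8, - 8, - 7, - 7, - 4,-3, - 3, - 5/2 , -2,-2, - 1,5/11, 3.33,5, 8 ]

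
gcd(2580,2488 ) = 4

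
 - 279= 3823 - 4102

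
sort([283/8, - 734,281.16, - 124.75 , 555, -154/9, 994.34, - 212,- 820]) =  [ - 820, - 734, - 212,  -  124.75,-154/9,283/8, 281.16, 555, 994.34]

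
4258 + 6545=10803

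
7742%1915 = 82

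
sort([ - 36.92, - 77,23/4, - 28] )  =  [ - 77, - 36.92,-28,23/4]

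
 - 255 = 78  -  333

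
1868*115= 214820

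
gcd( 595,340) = 85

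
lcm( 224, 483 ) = 15456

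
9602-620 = 8982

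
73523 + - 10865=62658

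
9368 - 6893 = 2475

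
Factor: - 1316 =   -  2^2 *7^1*47^1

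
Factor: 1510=2^1*5^1*151^1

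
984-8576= - 7592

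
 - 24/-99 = 8/33 = 0.24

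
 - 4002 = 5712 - 9714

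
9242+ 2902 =12144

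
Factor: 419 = 419^1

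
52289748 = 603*86716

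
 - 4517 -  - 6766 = 2249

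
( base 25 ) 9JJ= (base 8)13747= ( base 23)BD1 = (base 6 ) 44155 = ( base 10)6119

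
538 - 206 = 332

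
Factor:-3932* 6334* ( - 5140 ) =2^5 * 5^1*257^1*983^1*3167^1=128013180320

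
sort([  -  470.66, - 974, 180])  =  [  -  974, - 470.66,180 ] 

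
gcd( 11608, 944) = 8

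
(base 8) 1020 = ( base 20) 168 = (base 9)646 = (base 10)528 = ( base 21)143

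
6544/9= 727 + 1/9  =  727.11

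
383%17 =9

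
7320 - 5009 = 2311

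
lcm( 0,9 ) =0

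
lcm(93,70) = 6510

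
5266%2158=950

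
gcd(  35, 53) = 1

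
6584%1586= 240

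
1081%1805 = 1081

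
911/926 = 911/926 = 0.98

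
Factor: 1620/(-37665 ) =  - 4/93 = - 2^2*3^( - 1)*31^( - 1)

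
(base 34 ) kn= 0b1010111111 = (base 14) 383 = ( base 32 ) lv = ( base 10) 703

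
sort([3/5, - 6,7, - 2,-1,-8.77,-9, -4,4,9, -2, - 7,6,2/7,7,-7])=[ - 9 ,-8.77,-7,-7,-6,-4, - 2,-2, - 1, 2/7,3/5,4,  6,7,7,9]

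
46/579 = 46/579 = 0.08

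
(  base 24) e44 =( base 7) 32542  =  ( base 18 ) 173A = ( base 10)8164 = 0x1fe4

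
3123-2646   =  477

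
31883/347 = 31883/347 = 91.88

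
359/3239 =359/3239 = 0.11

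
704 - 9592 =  - 8888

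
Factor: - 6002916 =-2^2*3^1  *  251^1*1993^1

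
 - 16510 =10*( - 1651)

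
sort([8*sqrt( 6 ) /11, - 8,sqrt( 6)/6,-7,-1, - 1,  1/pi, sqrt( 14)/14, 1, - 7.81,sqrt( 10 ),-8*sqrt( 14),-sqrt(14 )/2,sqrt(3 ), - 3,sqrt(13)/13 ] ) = [ - 8*sqrt( 14),  -  8,-7.81, - 7,  -  3,-sqrt( 14 )/2, - 1,  -  1  ,  sqrt(14 )/14,sqrt( 13)/13, 1/pi , sqrt( 6)/6, 1,sqrt( 3 ), 8 * sqrt(6)/11,sqrt( 10)]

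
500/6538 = 250/3269 = 0.08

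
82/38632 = 41/19316 = 0.00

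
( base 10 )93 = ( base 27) 3C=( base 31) 30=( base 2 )1011101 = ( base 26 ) 3f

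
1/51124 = 1/51124= 0.00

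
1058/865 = 1058/865=1.22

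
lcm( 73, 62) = 4526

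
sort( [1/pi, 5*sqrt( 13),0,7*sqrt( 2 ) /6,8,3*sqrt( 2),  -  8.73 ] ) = [  -  8.73, 0, 1/pi,7*sqrt( 2 ) /6,3*sqrt(2),8,5*sqrt (13 )] 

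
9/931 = 9/931 = 0.01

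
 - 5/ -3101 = 5/3101 = 0.00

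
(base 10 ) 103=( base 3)10211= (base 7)205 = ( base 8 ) 147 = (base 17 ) 61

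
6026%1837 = 515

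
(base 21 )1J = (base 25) 1F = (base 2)101000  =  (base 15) 2a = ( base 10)40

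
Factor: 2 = 2^1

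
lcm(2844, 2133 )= 8532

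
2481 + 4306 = 6787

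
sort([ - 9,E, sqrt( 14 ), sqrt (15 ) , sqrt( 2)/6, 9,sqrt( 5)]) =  [ - 9, sqrt( 2 )/6, sqrt ( 5 ), E , sqrt (14),sqrt(15), 9 ]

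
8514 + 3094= 11608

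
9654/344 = 28 + 11/172 = 28.06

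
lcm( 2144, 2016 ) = 135072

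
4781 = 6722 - 1941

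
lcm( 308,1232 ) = 1232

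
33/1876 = 33/1876=0.02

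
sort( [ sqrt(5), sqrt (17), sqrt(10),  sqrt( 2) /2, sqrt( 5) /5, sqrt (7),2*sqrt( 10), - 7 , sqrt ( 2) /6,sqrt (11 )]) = [ - 7 , sqrt( 2) /6, sqrt( 5)/5,sqrt( 2)/2,sqrt(5), sqrt (7), sqrt( 10) , sqrt( 11 ),sqrt( 17 ),2*sqrt( 10 )] 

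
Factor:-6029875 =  -5^3*48239^1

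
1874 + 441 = 2315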